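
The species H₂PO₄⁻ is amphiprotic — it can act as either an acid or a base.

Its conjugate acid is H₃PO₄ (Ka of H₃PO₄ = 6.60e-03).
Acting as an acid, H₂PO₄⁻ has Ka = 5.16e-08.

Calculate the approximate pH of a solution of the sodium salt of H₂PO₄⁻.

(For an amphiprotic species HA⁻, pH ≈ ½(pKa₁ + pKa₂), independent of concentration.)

pKa₁ = -log(6.60e-03) = 2.18; pKa₂ = -log(5.16e-08) = 7.29. For an amphiprotic species, pH ≈ ½(pKa₁ + pKa₂) = ½(2.18 + 7.29) = 4.73.

pH = 4.73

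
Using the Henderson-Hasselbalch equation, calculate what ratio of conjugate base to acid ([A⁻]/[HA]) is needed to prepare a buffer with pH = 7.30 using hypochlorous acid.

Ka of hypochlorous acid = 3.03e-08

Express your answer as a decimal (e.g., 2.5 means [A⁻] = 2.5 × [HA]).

pKa = -log(3.03e-08) = 7.5186. pH = pKa + log([A⁻]/[HA]), so log([A⁻]/[HA]) = pH − pKa = 7.30 − 7.5186 = -0.2186. [A⁻]/[HA] = 10^(-0.2186) = 0.605

[A⁻]/[HA] = 0.605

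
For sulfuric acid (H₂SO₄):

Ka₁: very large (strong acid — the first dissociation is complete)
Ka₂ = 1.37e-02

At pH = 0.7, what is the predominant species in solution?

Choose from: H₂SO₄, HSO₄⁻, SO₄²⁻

The first dissociation is complete, so H₂SO₄ itself is never the predominant species in water; pKa₂ = -log(1.37e-02) = 1.86. For a polyprotic acid the predominant species crosses at each pKa: below pKa_n the protonated form dominates, above it the deprotonated form does. At pH = 0.7, the predominant species is HSO₄⁻.

HSO₄⁻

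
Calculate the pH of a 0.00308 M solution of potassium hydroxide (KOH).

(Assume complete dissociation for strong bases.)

[OH⁻] = 0.00308 M for strong base. pOH = -log[OH⁻] = 2.51, pH = 14 - pOH

pH = 11.49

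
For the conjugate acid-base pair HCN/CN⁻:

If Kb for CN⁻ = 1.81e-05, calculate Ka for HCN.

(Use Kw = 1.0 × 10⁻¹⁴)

For a conjugate pair Ka × Kb = Kw, so Ka = Kw/Kb = 1.0 × 10⁻¹⁴ / 1.81e-05 = 5.52e-10.

K_a = 5.52e-10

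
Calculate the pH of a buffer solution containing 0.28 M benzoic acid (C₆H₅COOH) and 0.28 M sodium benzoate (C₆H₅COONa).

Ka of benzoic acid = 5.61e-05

pKa = -log(5.61e-05) = 4.25. pH = pKa + log([A⁻]/[HA]) = 4.25 + log(0.28/0.28)

pH = 4.25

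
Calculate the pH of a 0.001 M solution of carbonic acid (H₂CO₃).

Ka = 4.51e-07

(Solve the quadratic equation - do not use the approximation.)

x² + Ka×x - Ka×C = 0. Using quadratic formula: [H⁺] = 2.1012e-05

pH = 4.68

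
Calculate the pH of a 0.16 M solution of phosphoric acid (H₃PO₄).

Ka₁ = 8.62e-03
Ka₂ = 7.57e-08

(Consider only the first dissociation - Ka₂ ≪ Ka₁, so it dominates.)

First dissociation dominates. From Ka₁ = [H⁺][HA⁻]/[H₂A], x² + Ka₁·x − Ka₁·C = 0 with C = 0.16 M and Ka₁ = 8.62e-03. Solving: [H⁺] = (−Ka₁ + √(Ka₁² + 4·Ka₁·C)) / 2 = 3.3077e-02 M. pH = -log(3.3077e-02) = 1.48.

pH = 1.48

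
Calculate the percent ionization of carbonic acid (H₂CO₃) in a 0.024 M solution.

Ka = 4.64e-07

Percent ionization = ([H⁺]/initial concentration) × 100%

Using Ka equilibrium: x² + Ka×x - Ka×C = 0. Solving: [H⁺] = 1.0530e-04. Percent = (1.0530e-04/0.024) × 100

Percent ionization = 0.439%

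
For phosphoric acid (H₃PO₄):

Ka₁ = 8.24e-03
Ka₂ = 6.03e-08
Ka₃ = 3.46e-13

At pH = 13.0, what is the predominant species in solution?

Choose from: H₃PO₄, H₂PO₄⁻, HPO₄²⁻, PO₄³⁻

pKa₁ = 2.08, pKa₂ = 7.22, pKa₃ = 12.46. For a polyprotic acid the predominant species crosses at each pKa: below pKa_n the protonated form dominates, above it the deprotonated form does. At pH = 13.0, the predominant species is PO₄³⁻.

PO₄³⁻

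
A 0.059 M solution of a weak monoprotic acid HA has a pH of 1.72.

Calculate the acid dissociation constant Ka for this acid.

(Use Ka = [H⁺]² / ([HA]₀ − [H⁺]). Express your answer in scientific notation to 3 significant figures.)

[H⁺] = 10^(−pH) = 10^(−1.72) = 1.905e-02 M. For HA ⇌ H⁺ + A⁻, Ka = [H⁺][A⁻]/[HA] = [H⁺]² / ([HA]₀ − [H⁺]) = (1.905e-02)² / (0.059 − 1.905e-02) = 9.09e-03.

K_a = 9.09e-03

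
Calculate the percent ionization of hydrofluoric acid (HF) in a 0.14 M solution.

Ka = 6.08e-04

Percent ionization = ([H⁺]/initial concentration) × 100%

Using Ka equilibrium: x² + Ka×x - Ka×C = 0. Solving: [H⁺] = 8.9271e-03. Percent = (8.9271e-03/0.14) × 100

Percent ionization = 6.38%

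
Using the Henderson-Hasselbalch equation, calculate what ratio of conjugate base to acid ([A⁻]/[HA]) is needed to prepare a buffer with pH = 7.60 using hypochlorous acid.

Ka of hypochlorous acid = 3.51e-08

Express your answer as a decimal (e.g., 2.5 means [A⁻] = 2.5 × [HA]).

pKa = -log(3.51e-08) = 7.4547. pH = pKa + log([A⁻]/[HA]), so log([A⁻]/[HA]) = pH − pKa = 7.60 − 7.4547 = 0.1453. [A⁻]/[HA] = 10^(0.1453) = 1.40

[A⁻]/[HA] = 1.40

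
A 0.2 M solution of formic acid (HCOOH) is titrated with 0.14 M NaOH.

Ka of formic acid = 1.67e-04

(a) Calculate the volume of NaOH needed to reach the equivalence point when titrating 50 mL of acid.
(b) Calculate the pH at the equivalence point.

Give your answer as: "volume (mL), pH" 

moles acid = 0.2 × 50/1000 = 0.01 mol; V_base = moles/0.14 × 1000 = 71.4 mL. At equivalence only the conjugate base is present: [A⁻] = 0.01/0.121 = 8.2353e-02 M. Kb = Kw/Ka = 5.99e-11; [OH⁻] = √(Kb × [A⁻]) = 2.2207e-06; pOH = 5.65; pH = 14 - pOH = 8.35.

V = 71.4 mL, pH = 8.35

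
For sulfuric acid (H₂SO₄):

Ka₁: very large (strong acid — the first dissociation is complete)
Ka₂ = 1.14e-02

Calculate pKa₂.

pKa₂ = -log(Ka₂) = -log(1.14e-02) = 1.94.

pK_{a2} = 1.94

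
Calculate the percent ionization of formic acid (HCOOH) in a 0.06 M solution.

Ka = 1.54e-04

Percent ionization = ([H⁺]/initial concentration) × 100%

Using Ka equilibrium: x² + Ka×x - Ka×C = 0. Solving: [H⁺] = 2.9637e-03. Percent = (2.9637e-03/0.06) × 100

Percent ionization = 4.94%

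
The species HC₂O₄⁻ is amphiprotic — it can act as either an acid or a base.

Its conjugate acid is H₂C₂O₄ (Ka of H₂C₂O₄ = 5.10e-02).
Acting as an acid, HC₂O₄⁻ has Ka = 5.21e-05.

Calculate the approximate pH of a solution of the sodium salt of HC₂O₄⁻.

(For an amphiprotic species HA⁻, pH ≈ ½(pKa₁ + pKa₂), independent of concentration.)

pKa₁ = -log(5.10e-02) = 1.29; pKa₂ = -log(5.21e-05) = 4.28. For an amphiprotic species, pH ≈ ½(pKa₁ + pKa₂) = ½(1.29 + 4.28) = 2.79.

pH = 2.79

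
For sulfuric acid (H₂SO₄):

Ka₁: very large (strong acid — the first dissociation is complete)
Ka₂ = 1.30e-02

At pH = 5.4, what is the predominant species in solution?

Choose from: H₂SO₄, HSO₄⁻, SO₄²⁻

The first dissociation is complete, so H₂SO₄ itself is never the predominant species in water; pKa₂ = -log(1.30e-02) = 1.89. For a polyprotic acid the predominant species crosses at each pKa: below pKa_n the protonated form dominates, above it the deprotonated form does. At pH = 5.4, the predominant species is SO₄²⁻.

SO₄²⁻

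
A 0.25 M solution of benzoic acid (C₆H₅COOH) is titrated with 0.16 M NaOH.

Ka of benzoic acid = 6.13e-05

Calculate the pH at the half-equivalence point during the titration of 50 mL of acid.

At half-equivalence [HA] = [A⁻], so Henderson-Hasselbalch gives pH = pKa = -log(6.13e-05) = 4.21.

pH = pKa = 4.21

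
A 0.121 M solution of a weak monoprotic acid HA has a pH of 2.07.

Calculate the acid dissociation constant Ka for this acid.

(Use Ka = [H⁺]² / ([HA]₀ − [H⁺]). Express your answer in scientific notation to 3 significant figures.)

[H⁺] = 10^(−pH) = 10^(−2.07) = 8.511e-03 M. For HA ⇌ H⁺ + A⁻, Ka = [H⁺][A⁻]/[HA] = [H⁺]² / ([HA]₀ − [H⁺]) = (8.511e-03)² / (0.121 − 8.511e-03) = 6.44e-04.

K_a = 6.44e-04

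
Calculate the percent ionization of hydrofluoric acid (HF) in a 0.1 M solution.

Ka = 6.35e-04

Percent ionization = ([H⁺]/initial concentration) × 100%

Using Ka equilibrium: x² + Ka×x - Ka×C = 0. Solving: [H⁺] = 7.6575e-03. Percent = (7.6575e-03/0.1) × 100

Percent ionization = 7.66%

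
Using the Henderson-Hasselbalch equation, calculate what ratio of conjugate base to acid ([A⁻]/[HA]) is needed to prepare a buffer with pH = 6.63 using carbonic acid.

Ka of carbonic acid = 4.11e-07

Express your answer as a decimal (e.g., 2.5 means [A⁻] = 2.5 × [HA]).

pKa = -log(4.11e-07) = 6.3862. pH = pKa + log([A⁻]/[HA]), so log([A⁻]/[HA]) = pH − pKa = 6.63 − 6.3862 = 0.2438. [A⁻]/[HA] = 10^(0.2438) = 1.75

[A⁻]/[HA] = 1.75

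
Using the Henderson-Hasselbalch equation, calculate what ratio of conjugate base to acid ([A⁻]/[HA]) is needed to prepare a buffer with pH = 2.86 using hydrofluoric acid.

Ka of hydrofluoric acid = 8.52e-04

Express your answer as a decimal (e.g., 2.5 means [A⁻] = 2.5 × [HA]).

pKa = -log(8.52e-04) = 3.0696. pH = pKa + log([A⁻]/[HA]), so log([A⁻]/[HA]) = pH − pKa = 2.86 − 3.0696 = -0.2096. [A⁻]/[HA] = 10^(-0.2096) = 0.617

[A⁻]/[HA] = 0.617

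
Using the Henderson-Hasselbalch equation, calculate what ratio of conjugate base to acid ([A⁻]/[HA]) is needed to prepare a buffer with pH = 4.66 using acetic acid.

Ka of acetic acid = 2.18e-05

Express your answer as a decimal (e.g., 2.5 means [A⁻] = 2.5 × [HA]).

pKa = -log(2.18e-05) = 4.6615. pH = pKa + log([A⁻]/[HA]), so log([A⁻]/[HA]) = pH − pKa = 4.66 − 4.6615 = -0.0015. [A⁻]/[HA] = 10^(-0.0015) = 0.996

[A⁻]/[HA] = 0.996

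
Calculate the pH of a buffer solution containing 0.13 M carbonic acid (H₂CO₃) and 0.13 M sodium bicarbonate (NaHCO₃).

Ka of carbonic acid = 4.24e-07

pKa = -log(4.24e-07) = 6.37. pH = pKa + log([A⁻]/[HA]) = 6.37 + log(0.13/0.13)

pH = 6.37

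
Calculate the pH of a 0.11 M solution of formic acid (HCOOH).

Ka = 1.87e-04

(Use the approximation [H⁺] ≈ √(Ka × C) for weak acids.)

[H⁺] = √(Ka × C) = √(1.87e-04 × 0.11) = 4.5354e-03. pH = -log(4.5354e-03)

pH = 2.34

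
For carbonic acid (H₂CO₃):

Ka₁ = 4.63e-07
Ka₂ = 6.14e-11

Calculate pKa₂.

pKa₂ = -log(Ka₂) = -log(6.14e-11) = 10.21.

pK_{a2} = 10.21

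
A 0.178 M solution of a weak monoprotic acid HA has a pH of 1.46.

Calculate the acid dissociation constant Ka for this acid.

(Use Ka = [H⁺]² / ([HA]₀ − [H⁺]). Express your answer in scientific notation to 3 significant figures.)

[H⁺] = 10^(−pH) = 10^(−1.46) = 3.467e-02 M. For HA ⇌ H⁺ + A⁻, Ka = [H⁺][A⁻]/[HA] = [H⁺]² / ([HA]₀ − [H⁺]) = (3.467e-02)² / (0.178 − 3.467e-02) = 8.39e-03.

K_a = 8.39e-03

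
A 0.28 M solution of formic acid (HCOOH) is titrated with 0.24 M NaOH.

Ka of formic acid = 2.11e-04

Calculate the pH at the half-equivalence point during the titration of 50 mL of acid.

At half-equivalence [HA] = [A⁻], so Henderson-Hasselbalch gives pH = pKa = -log(2.11e-04) = 3.68.

pH = pKa = 3.68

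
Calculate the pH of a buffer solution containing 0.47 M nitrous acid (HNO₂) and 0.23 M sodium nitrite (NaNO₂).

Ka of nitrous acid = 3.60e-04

pKa = -log(3.60e-04) = 3.44. pH = pKa + log([A⁻]/[HA]) = 3.44 + log(0.23/0.47)

pH = 3.13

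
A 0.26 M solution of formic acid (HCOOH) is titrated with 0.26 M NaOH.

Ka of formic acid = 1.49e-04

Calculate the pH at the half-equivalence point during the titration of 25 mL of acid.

At half-equivalence [HA] = [A⁻], so Henderson-Hasselbalch gives pH = pKa = -log(1.49e-04) = 3.83.

pH = pKa = 3.83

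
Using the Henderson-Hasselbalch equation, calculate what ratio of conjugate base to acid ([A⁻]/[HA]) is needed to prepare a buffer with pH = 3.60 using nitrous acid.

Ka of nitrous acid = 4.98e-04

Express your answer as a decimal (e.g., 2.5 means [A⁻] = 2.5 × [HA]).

pKa = -log(4.98e-04) = 3.3028. pH = pKa + log([A⁻]/[HA]), so log([A⁻]/[HA]) = pH − pKa = 3.60 − 3.3028 = 0.2972. [A⁻]/[HA] = 10^(0.2972) = 1.98

[A⁻]/[HA] = 1.98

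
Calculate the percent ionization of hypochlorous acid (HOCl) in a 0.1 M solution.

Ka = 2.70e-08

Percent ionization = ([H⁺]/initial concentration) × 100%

Using Ka equilibrium: x² + Ka×x - Ka×C = 0. Solving: [H⁺] = 5.1948e-05. Percent = (5.1948e-05/0.1) × 100

Percent ionization = 0.0519%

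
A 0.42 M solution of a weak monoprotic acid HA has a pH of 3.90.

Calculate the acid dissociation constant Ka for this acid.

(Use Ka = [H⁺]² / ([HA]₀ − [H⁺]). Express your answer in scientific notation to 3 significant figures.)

[H⁺] = 10^(−pH) = 10^(−3.90) = 1.259e-04 M. For HA ⇌ H⁺ + A⁻, Ka = [H⁺][A⁻]/[HA] = [H⁺]² / ([HA]₀ − [H⁺]) = (1.259e-04)² / (0.42 − 1.259e-04) = 3.77e-08.

K_a = 3.77e-08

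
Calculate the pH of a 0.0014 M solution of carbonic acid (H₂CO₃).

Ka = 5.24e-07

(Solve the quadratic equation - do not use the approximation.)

x² + Ka×x - Ka×C = 0. Using quadratic formula: [H⁺] = 2.6824e-05

pH = 4.57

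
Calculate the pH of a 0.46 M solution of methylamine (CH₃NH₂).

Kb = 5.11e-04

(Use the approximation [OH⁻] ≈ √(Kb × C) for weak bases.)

[OH⁻] = √(Kb × C) = √(5.11e-04 × 0.46) = 1.5332e-02. pOH = 1.81, pH = 14 - pOH

pH = 12.19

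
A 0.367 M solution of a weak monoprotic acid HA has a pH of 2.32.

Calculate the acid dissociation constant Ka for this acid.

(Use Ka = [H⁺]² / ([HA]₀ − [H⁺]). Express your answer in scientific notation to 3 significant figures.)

[H⁺] = 10^(−pH) = 10^(−2.32) = 4.786e-03 M. For HA ⇌ H⁺ + A⁻, Ka = [H⁺][A⁻]/[HA] = [H⁺]² / ([HA]₀ − [H⁺]) = (4.786e-03)² / (0.367 − 4.786e-03) = 6.32e-05.

K_a = 6.32e-05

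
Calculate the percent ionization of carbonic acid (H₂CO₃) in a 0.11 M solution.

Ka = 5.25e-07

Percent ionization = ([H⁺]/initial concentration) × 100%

Using Ka equilibrium: x² + Ka×x - Ka×C = 0. Solving: [H⁺] = 2.4005e-04. Percent = (2.4005e-04/0.11) × 100

Percent ionization = 0.218%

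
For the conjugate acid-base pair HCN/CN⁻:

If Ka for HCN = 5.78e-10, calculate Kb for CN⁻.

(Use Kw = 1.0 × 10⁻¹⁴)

For a conjugate pair Ka × Kb = Kw, so Kb = Kw/Ka = 1.0 × 10⁻¹⁴ / 5.78e-10 = 1.73e-05.

K_b = 1.73e-05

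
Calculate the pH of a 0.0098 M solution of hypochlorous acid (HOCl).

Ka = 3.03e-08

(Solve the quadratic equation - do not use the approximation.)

x² + Ka×x - Ka×C = 0. Using quadratic formula: [H⁺] = 1.7217e-05

pH = 4.76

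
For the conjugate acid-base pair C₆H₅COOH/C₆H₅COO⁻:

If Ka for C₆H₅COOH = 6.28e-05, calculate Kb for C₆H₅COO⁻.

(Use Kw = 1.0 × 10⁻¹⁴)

For a conjugate pair Ka × Kb = Kw, so Kb = Kw/Ka = 1.0 × 10⁻¹⁴ / 6.28e-05 = 1.59e-10.

K_b = 1.59e-10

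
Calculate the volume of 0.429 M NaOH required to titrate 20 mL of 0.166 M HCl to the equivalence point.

At equivalence: moles acid = moles base. moles HCl = 0.166 × 20/1000 = 0.00332 mol. V_base = moles / 0.429 × 1000 = 7.7 mL.

V_{base} = 7.7 mL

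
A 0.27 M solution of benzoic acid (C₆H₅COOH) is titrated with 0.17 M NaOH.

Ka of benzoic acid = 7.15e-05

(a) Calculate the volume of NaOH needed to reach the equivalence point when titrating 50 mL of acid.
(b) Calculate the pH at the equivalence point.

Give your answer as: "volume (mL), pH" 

moles acid = 0.27 × 50/1000 = 0.0135 mol; V_base = moles/0.17 × 1000 = 79.4 mL. At equivalence only the conjugate base is present: [A⁻] = 0.0135/0.129 = 1.0432e-01 M. Kb = Kw/Ka = 1.40e-10; [OH⁻] = √(Kb × [A⁻]) = 3.8197e-06; pOH = 5.42; pH = 14 - pOH = 8.58.

V = 79.4 mL, pH = 8.58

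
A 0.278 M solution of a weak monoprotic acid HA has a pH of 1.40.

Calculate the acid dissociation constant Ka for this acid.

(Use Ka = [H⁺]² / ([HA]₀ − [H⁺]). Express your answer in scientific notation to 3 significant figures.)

[H⁺] = 10^(−pH) = 10^(−1.40) = 3.981e-02 M. For HA ⇌ H⁺ + A⁻, Ka = [H⁺][A⁻]/[HA] = [H⁺]² / ([HA]₀ − [H⁺]) = (3.981e-02)² / (0.278 − 3.981e-02) = 6.65e-03.

K_a = 6.65e-03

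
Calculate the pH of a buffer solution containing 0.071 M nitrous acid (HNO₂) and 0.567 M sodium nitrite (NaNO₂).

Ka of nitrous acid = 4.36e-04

pKa = -log(4.36e-04) = 3.36. pH = pKa + log([A⁻]/[HA]) = 3.36 + log(0.567/0.071)

pH = 4.26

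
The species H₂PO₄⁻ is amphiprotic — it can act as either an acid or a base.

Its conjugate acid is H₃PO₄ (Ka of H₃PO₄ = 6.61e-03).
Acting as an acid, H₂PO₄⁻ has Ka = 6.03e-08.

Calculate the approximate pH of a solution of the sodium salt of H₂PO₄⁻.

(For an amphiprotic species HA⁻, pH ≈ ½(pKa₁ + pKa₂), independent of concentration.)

pKa₁ = -log(6.61e-03) = 2.18; pKa₂ = -log(6.03e-08) = 7.22. For an amphiprotic species, pH ≈ ½(pKa₁ + pKa₂) = ½(2.18 + 7.22) = 4.70.

pH = 4.70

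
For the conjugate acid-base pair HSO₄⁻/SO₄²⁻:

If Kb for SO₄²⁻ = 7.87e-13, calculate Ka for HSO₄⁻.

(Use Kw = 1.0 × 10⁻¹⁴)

For a conjugate pair Ka × Kb = Kw, so Ka = Kw/Kb = 1.0 × 10⁻¹⁴ / 7.87e-13 = 1.27e-02.

K_a = 1.27e-02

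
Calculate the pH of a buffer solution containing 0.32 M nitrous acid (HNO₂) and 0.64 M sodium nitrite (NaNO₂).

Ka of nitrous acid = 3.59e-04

pKa = -log(3.59e-04) = 3.44. pH = pKa + log([A⁻]/[HA]) = 3.44 + log(0.64/0.32)

pH = 3.75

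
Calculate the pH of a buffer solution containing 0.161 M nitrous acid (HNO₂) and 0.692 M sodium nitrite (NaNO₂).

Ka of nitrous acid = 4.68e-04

pKa = -log(4.68e-04) = 3.33. pH = pKa + log([A⁻]/[HA]) = 3.33 + log(0.692/0.161)

pH = 3.96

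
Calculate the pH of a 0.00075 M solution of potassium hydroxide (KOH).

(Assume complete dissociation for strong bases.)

[OH⁻] = 0.00075 M for strong base. pOH = -log[OH⁻] = 3.12, pH = 14 - pOH

pH = 10.88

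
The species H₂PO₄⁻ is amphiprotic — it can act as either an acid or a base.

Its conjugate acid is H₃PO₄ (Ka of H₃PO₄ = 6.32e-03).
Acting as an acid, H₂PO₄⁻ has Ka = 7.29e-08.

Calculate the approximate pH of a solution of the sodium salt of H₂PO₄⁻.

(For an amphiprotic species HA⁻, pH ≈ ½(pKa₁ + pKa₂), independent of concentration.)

pKa₁ = -log(6.32e-03) = 2.20; pKa₂ = -log(7.29e-08) = 7.14. For an amphiprotic species, pH ≈ ½(pKa₁ + pKa₂) = ½(2.20 + 7.14) = 4.67.

pH = 4.67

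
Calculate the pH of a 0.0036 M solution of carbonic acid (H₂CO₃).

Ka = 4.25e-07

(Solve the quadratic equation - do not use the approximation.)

x² + Ka×x - Ka×C = 0. Using quadratic formula: [H⁺] = 3.8903e-05

pH = 4.41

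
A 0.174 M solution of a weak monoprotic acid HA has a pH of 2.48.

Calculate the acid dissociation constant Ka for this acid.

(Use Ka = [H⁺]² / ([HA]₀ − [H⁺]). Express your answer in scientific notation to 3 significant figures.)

[H⁺] = 10^(−pH) = 10^(−2.48) = 3.311e-03 M. For HA ⇌ H⁺ + A⁻, Ka = [H⁺][A⁻]/[HA] = [H⁺]² / ([HA]₀ − [H⁺]) = (3.311e-03)² / (0.174 − 3.311e-03) = 6.42e-05.

K_a = 6.42e-05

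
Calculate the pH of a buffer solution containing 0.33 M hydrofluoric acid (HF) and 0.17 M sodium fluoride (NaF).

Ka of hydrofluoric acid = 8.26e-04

pKa = -log(8.26e-04) = 3.08. pH = pKa + log([A⁻]/[HA]) = 3.08 + log(0.17/0.33)

pH = 2.79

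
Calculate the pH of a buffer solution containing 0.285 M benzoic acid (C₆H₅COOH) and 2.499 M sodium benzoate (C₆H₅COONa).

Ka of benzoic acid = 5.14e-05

pKa = -log(5.14e-05) = 4.29. pH = pKa + log([A⁻]/[HA]) = 4.29 + log(2.499/0.285)

pH = 5.23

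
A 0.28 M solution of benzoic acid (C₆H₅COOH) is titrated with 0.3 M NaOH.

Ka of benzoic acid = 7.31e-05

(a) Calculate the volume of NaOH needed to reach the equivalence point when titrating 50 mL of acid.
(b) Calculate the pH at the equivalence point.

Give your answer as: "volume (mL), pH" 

moles acid = 0.28 × 50/1000 = 0.014 mol; V_base = moles/0.3 × 1000 = 46.7 mL. At equivalence only the conjugate base is present: [A⁻] = 0.014/0.097 = 1.4483e-01 M. Kb = Kw/Ka = 1.37e-10; [OH⁻] = √(Kb × [A⁻]) = 4.4511e-06; pOH = 5.35; pH = 14 - pOH = 8.65.

V = 46.7 mL, pH = 8.65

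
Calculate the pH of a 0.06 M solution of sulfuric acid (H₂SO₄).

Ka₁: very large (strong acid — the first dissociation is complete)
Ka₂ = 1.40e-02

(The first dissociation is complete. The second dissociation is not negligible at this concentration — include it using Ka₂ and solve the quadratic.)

First dissociation is complete: [H⁺]₀ = [HSO₄⁻]₀ = C = 0.06 M. Second dissociation HSO₄⁻ ⇌ H⁺ + SO₄²⁻: let x = [SO₄²⁻]. Ka₂ = (C + x)·x / (C − x) = 1.40e-02 → x² + (C + Ka₂)·x − Ka₂·C = 0 → x² + 0.07400·x − 8.400e-04 = 0. x = (−0.07400 + √(0.07400² + 4 × 8.400e-04)) / 2 = 1.0000e-02 M. [H⁺] = C + x = 0.06 + 1.0000e-02 = 7.0000e-02 M. pH = -log(7.0000e-02) = 1.15.

pH = 1.15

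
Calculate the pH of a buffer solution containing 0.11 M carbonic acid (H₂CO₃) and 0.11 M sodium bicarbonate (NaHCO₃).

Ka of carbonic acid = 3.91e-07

pKa = -log(3.91e-07) = 6.41. pH = pKa + log([A⁻]/[HA]) = 6.41 + log(0.11/0.11)

pH = 6.41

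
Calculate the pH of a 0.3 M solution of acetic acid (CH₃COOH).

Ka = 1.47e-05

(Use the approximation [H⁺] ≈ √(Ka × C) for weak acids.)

[H⁺] = √(Ka × C) = √(1.47e-05 × 0.3) = 2.1000e-03. pH = -log(2.1000e-03)

pH = 2.68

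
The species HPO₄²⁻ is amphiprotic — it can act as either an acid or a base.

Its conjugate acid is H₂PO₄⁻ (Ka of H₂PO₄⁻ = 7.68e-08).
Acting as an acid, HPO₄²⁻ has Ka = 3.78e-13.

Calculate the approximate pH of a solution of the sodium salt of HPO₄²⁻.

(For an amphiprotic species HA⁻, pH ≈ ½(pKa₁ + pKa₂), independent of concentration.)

pKa₁ = -log(7.68e-08) = 7.11; pKa₂ = -log(3.78e-13) = 12.42. For an amphiprotic species, pH ≈ ½(pKa₁ + pKa₂) = ½(7.11 + 12.42) = 9.77.

pH = 9.77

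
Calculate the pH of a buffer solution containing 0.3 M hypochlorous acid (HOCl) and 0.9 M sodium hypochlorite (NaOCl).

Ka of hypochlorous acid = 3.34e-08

pKa = -log(3.34e-08) = 7.48. pH = pKa + log([A⁻]/[HA]) = 7.48 + log(0.9/0.3)

pH = 7.95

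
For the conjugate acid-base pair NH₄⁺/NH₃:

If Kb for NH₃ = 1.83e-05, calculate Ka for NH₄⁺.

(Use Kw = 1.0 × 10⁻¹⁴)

For a conjugate pair Ka × Kb = Kw, so Ka = Kw/Kb = 1.0 × 10⁻¹⁴ / 1.83e-05 = 5.46e-10.

K_a = 5.46e-10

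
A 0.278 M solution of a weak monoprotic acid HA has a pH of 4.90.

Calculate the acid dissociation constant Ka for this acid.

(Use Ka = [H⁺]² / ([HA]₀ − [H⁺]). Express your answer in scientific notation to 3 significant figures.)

[H⁺] = 10^(−pH) = 10^(−4.90) = 1.259e-05 M. For HA ⇌ H⁺ + A⁻, Ka = [H⁺][A⁻]/[HA] = [H⁺]² / ([HA]₀ − [H⁺]) = (1.259e-05)² / (0.278 − 1.259e-05) = 5.70e-10.

K_a = 5.70e-10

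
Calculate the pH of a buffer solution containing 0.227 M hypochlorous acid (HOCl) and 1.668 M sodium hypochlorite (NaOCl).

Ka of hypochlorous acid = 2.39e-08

pKa = -log(2.39e-08) = 7.62. pH = pKa + log([A⁻]/[HA]) = 7.62 + log(1.668/0.227)

pH = 8.49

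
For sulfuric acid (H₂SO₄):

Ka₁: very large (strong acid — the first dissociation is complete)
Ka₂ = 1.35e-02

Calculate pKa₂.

pKa₂ = -log(Ka₂) = -log(1.35e-02) = 1.87.

pK_{a2} = 1.87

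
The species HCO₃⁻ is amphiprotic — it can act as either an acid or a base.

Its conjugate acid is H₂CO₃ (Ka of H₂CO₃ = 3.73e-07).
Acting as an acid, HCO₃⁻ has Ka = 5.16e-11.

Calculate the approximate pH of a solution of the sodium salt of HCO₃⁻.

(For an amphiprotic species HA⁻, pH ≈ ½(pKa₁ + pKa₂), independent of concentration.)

pKa₁ = -log(3.73e-07) = 6.43; pKa₂ = -log(5.16e-11) = 10.29. For an amphiprotic species, pH ≈ ½(pKa₁ + pKa₂) = ½(6.43 + 10.29) = 8.36.

pH = 8.36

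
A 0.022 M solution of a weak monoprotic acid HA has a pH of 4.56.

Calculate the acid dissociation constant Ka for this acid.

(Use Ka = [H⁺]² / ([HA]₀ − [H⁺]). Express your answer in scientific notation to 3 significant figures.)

[H⁺] = 10^(−pH) = 10^(−4.56) = 2.754e-05 M. For HA ⇌ H⁺ + A⁻, Ka = [H⁺][A⁻]/[HA] = [H⁺]² / ([HA]₀ − [H⁺]) = (2.754e-05)² / (0.022 − 2.754e-05) = 3.45e-08.

K_a = 3.45e-08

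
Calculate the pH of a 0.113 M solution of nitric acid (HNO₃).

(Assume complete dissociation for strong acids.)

[H⁺] = 0.113 M for strong acid. pH = -log[H⁺] = -log(0.113)

pH = 0.95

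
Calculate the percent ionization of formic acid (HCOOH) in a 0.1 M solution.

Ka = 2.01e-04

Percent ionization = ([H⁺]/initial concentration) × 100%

Using Ka equilibrium: x² + Ka×x - Ka×C = 0. Solving: [H⁺] = 4.3839e-03. Percent = (4.3839e-03/0.1) × 100

Percent ionization = 4.38%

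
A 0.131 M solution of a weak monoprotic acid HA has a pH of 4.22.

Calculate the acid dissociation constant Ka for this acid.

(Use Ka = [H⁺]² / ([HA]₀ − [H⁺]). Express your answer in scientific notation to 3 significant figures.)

[H⁺] = 10^(−pH) = 10^(−4.22) = 6.026e-05 M. For HA ⇌ H⁺ + A⁻, Ka = [H⁺][A⁻]/[HA] = [H⁺]² / ([HA]₀ − [H⁺]) = (6.026e-05)² / (0.131 − 6.026e-05) = 2.77e-08.

K_a = 2.77e-08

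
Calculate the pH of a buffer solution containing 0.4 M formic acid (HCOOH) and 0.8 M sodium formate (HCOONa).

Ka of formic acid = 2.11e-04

pKa = -log(2.11e-04) = 3.68. pH = pKa + log([A⁻]/[HA]) = 3.68 + log(0.8/0.4)

pH = 3.98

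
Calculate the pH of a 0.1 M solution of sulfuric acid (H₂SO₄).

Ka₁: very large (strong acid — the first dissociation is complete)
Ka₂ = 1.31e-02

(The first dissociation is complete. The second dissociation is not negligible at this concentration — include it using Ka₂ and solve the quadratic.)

First dissociation is complete: [H⁺]₀ = [HSO₄⁻]₀ = C = 0.1 M. Second dissociation HSO₄⁻ ⇌ H⁺ + SO₄²⁻: let x = [SO₄²⁻]. Ka₂ = (C + x)·x / (C − x) = 1.31e-02 → x² + (C + Ka₂)·x − Ka₂·C = 0 → x² + 0.11310·x − 1.310e-03 = 0. x = (−0.11310 + √(0.11310² + 4 × 1.310e-03)) / 2 = 1.0591e-02 M. [H⁺] = C + x = 0.1 + 1.0591e-02 = 1.1059e-01 M. pH = -log(1.1059e-01) = 0.96.

pH = 0.96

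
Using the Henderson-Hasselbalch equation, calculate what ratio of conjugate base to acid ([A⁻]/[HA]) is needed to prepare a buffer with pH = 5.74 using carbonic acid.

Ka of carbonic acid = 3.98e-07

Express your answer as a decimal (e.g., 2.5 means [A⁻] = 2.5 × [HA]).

pKa = -log(3.98e-07) = 6.4001. pH = pKa + log([A⁻]/[HA]), so log([A⁻]/[HA]) = pH − pKa = 5.74 − 6.4001 = -0.6601. [A⁻]/[HA] = 10^(-0.6601) = 0.219

[A⁻]/[HA] = 0.219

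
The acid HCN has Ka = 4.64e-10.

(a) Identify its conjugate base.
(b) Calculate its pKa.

(a) The conjugate base is formed by removing one H⁺ from HCN, giving CN⁻. (b) pKa = -log(Ka) = -log(4.64e-10) = 9.33.

Conjugate base: CN⁻; pK_a = 9.33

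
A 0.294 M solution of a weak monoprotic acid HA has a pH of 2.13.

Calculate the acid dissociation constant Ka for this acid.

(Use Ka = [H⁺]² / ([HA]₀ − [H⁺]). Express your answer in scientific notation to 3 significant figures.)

[H⁺] = 10^(−pH) = 10^(−2.13) = 7.413e-03 M. For HA ⇌ H⁺ + A⁻, Ka = [H⁺][A⁻]/[HA] = [H⁺]² / ([HA]₀ − [H⁺]) = (7.413e-03)² / (0.294 − 7.413e-03) = 1.92e-04.

K_a = 1.92e-04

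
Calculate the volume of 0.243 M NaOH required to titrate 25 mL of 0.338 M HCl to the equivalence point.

At equivalence: moles acid = moles base. moles HCl = 0.338 × 25/1000 = 0.00845 mol. V_base = moles / 0.243 × 1000 = 34.8 mL.

V_{base} = 34.8 mL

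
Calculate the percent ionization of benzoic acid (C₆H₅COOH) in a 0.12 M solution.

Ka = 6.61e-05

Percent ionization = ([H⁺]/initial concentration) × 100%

Using Ka equilibrium: x² + Ka×x - Ka×C = 0. Solving: [H⁺] = 2.7835e-03. Percent = (2.7835e-03/0.12) × 100

Percent ionization = 2.32%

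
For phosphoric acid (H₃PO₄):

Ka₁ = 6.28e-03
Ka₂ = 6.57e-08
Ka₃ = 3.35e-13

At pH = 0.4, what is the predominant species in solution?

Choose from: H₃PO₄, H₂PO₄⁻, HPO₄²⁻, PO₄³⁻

pKa₁ = 2.20, pKa₂ = 7.18, pKa₃ = 12.47. For a polyprotic acid the predominant species crosses at each pKa: below pKa_n the protonated form dominates, above it the deprotonated form does. At pH = 0.4, the predominant species is H₃PO₄.

H₃PO₄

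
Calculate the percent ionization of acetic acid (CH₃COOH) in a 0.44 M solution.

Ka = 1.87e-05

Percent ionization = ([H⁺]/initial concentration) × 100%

Using Ka equilibrium: x² + Ka×x - Ka×C = 0. Solving: [H⁺] = 2.8591e-03. Percent = (2.8591e-03/0.44) × 100

Percent ionization = 0.65%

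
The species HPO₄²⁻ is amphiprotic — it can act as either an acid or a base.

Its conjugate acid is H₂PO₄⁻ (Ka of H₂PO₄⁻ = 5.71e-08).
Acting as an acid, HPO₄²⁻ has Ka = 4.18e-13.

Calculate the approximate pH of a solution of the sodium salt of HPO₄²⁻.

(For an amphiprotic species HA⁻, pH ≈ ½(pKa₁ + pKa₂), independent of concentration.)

pKa₁ = -log(5.71e-08) = 7.24; pKa₂ = -log(4.18e-13) = 12.38. For an amphiprotic species, pH ≈ ½(pKa₁ + pKa₂) = ½(7.24 + 12.38) = 9.81.

pH = 9.81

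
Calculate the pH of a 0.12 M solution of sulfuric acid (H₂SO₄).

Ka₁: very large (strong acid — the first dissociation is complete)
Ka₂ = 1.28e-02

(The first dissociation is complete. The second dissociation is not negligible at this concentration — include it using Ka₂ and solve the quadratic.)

First dissociation is complete: [H⁺]₀ = [HSO₄⁻]₀ = C = 0.12 M. Second dissociation HSO₄⁻ ⇌ H⁺ + SO₄²⁻: let x = [SO₄²⁻]. Ka₂ = (C + x)·x / (C − x) = 1.28e-02 → x² + (C + Ka₂)·x − Ka₂·C = 0 → x² + 0.13280·x − 1.536e-03 = 0. x = (−0.13280 + √(0.13280² + 4 × 1.536e-03)) / 2 = 1.0704e-02 M. [H⁺] = C + x = 0.12 + 1.0704e-02 = 1.3070e-01 M. pH = -log(1.3070e-01) = 0.88.

pH = 0.88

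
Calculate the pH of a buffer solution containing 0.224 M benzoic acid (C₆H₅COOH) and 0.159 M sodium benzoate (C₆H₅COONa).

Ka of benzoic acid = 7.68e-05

pKa = -log(7.68e-05) = 4.11. pH = pKa + log([A⁻]/[HA]) = 4.11 + log(0.159/0.224)

pH = 3.97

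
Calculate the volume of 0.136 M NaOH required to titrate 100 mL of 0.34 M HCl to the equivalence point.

At equivalence: moles acid = moles base. moles HCl = 0.34 × 100/1000 = 0.034 mol. V_base = moles / 0.136 × 1000 = 250.0 mL.

V_{base} = 250.0 mL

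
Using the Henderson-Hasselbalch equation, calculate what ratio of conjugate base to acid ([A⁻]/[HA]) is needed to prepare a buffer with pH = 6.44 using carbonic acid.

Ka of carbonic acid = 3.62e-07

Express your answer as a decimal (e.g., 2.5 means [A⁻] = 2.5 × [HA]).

pKa = -log(3.62e-07) = 6.4413. pH = pKa + log([A⁻]/[HA]), so log([A⁻]/[HA]) = pH − pKa = 6.44 − 6.4413 = -0.0013. [A⁻]/[HA] = 10^(-0.0013) = 0.997

[A⁻]/[HA] = 0.997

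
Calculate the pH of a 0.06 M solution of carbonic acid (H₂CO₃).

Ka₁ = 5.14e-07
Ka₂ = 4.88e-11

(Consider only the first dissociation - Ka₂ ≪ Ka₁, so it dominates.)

First dissociation dominates. From Ka₁ = [H⁺][HA⁻]/[H₂A], x² + Ka₁·x − Ka₁·C = 0 with C = 0.06 M and Ka₁ = 5.14e-07. Solving: [H⁺] = (−Ka₁ + √(Ka₁² + 4·Ka₁·C)) / 2 = 1.7536e-04 M. pH = -log(1.7536e-04) = 3.76.

pH = 3.76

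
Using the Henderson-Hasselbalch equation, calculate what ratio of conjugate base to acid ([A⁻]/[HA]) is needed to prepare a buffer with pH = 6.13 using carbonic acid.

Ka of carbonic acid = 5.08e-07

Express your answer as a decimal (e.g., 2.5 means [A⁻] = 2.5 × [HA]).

pKa = -log(5.08e-07) = 6.2941. pH = pKa + log([A⁻]/[HA]), so log([A⁻]/[HA]) = pH − pKa = 6.13 − 6.2941 = -0.1641. [A⁻]/[HA] = 10^(-0.1641) = 0.685

[A⁻]/[HA] = 0.685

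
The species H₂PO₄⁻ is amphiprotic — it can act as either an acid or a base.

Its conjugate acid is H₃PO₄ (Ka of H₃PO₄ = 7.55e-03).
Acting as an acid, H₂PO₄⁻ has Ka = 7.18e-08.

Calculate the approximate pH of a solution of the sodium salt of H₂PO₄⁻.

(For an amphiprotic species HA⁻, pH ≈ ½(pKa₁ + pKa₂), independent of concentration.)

pKa₁ = -log(7.55e-03) = 2.12; pKa₂ = -log(7.18e-08) = 7.14. For an amphiprotic species, pH ≈ ½(pKa₁ + pKa₂) = ½(2.12 + 7.14) = 4.63.

pH = 4.63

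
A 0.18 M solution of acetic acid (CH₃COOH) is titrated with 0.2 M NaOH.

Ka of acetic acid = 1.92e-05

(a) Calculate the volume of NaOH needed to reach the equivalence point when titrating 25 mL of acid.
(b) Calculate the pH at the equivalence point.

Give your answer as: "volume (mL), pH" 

moles acid = 0.18 × 25/1000 = 0.0045 mol; V_base = moles/0.2 × 1000 = 22.5 mL. At equivalence only the conjugate base is present: [A⁻] = 0.0045/0.048 = 9.4737e-02 M. Kb = Kw/Ka = 5.21e-10; [OH⁻] = √(Kb × [A⁻]) = 7.0244e-06; pOH = 5.15; pH = 14 - pOH = 8.85.

V = 22.5 mL, pH = 8.85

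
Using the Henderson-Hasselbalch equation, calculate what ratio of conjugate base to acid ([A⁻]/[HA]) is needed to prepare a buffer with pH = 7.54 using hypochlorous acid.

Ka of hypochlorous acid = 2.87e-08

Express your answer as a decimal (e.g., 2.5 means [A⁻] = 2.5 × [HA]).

pKa = -log(2.87e-08) = 7.5421. pH = pKa + log([A⁻]/[HA]), so log([A⁻]/[HA]) = pH − pKa = 7.54 − 7.5421 = -0.0021. [A⁻]/[HA] = 10^(-0.0021) = 0.995

[A⁻]/[HA] = 0.995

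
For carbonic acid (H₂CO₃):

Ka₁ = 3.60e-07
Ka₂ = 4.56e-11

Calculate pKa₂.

pKa₂ = -log(Ka₂) = -log(4.56e-11) = 10.34.

pK_{a2} = 10.34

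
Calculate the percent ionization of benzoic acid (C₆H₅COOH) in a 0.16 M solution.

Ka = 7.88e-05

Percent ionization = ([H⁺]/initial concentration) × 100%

Using Ka equilibrium: x² + Ka×x - Ka×C = 0. Solving: [H⁺] = 3.5116e-03. Percent = (3.5116e-03/0.16) × 100

Percent ionization = 2.19%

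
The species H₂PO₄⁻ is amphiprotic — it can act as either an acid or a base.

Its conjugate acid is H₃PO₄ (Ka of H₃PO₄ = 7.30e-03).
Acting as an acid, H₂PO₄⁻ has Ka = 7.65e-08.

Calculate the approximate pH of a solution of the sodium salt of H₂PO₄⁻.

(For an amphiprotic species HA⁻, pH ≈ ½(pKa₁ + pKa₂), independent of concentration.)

pKa₁ = -log(7.30e-03) = 2.14; pKa₂ = -log(7.65e-08) = 7.12. For an amphiprotic species, pH ≈ ½(pKa₁ + pKa₂) = ½(2.14 + 7.12) = 4.63.

pH = 4.63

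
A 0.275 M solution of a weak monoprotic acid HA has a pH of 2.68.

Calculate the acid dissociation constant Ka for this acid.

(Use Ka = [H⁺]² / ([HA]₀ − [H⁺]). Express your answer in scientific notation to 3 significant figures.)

[H⁺] = 10^(−pH) = 10^(−2.68) = 2.089e-03 M. For HA ⇌ H⁺ + A⁻, Ka = [H⁺][A⁻]/[HA] = [H⁺]² / ([HA]₀ − [H⁺]) = (2.089e-03)² / (0.275 − 2.089e-03) = 1.60e-05.

K_a = 1.60e-05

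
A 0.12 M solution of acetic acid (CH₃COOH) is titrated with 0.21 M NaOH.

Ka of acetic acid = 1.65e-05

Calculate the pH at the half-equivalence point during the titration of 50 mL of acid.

At half-equivalence [HA] = [A⁻], so Henderson-Hasselbalch gives pH = pKa = -log(1.65e-05) = 4.78.

pH = pKa = 4.78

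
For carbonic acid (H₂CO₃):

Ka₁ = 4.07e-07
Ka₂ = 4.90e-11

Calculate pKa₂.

pKa₂ = -log(Ka₂) = -log(4.90e-11) = 10.31.

pK_{a2} = 10.31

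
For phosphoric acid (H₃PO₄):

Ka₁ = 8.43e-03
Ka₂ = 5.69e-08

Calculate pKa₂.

pKa₂ = -log(Ka₂) = -log(5.69e-08) = 7.24.

pK_{a2} = 7.24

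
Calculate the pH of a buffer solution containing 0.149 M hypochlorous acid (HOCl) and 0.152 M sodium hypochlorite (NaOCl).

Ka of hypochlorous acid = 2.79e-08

pKa = -log(2.79e-08) = 7.55. pH = pKa + log([A⁻]/[HA]) = 7.55 + log(0.152/0.149)

pH = 7.56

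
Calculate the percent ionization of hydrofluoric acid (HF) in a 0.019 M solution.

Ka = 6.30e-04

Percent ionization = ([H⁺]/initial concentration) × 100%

Using Ka equilibrium: x² + Ka×x - Ka×C = 0. Solving: [H⁺] = 3.1591e-03. Percent = (3.1591e-03/0.019) × 100

Percent ionization = 16.6%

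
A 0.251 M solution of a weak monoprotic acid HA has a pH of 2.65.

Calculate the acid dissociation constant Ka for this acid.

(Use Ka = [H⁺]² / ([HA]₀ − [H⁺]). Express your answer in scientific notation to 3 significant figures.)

[H⁺] = 10^(−pH) = 10^(−2.65) = 2.239e-03 M. For HA ⇌ H⁺ + A⁻, Ka = [H⁺][A⁻]/[HA] = [H⁺]² / ([HA]₀ − [H⁺]) = (2.239e-03)² / (0.251 − 2.239e-03) = 2.01e-05.

K_a = 2.01e-05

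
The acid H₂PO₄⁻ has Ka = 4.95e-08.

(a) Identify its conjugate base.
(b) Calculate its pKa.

(a) The conjugate base is formed by removing one H⁺ from H₂PO₄⁻, giving HPO₄²⁻. (b) pKa = -log(Ka) = -log(4.95e-08) = 7.31.

Conjugate base: HPO₄²⁻; pK_a = 7.31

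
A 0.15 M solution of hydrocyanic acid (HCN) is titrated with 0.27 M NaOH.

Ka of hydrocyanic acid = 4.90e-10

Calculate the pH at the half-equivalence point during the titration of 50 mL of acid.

At half-equivalence [HA] = [A⁻], so Henderson-Hasselbalch gives pH = pKa = -log(4.90e-10) = 9.31.

pH = pKa = 9.31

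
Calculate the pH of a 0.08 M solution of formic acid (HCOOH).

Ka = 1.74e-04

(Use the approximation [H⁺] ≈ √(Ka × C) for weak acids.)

[H⁺] = √(Ka × C) = √(1.74e-04 × 0.08) = 3.7310e-03. pH = -log(3.7310e-03)

pH = 2.43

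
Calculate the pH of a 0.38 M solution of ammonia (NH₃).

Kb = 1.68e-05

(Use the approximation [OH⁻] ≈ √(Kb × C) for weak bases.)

[OH⁻] = √(Kb × C) = √(1.68e-05 × 0.38) = 2.5267e-03. pOH = 2.60, pH = 14 - pOH

pH = 11.40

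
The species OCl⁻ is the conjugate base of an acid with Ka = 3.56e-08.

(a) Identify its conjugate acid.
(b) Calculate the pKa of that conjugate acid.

(a) The conjugate acid is formed by adding one H⁺ to OCl⁻, giving HOCl. (b) pKa = -log(Ka) = -log(3.56e-08) = 7.45.

Conjugate acid: HOCl; pK_a = 7.45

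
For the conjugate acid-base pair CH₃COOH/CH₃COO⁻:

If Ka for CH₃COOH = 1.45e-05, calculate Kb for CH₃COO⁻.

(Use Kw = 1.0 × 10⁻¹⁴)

For a conjugate pair Ka × Kb = Kw, so Kb = Kw/Ka = 1.0 × 10⁻¹⁴ / 1.45e-05 = 6.90e-10.

K_b = 6.90e-10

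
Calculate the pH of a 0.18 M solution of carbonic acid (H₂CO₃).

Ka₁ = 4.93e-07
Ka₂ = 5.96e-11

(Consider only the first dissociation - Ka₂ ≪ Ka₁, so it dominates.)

First dissociation dominates. From Ka₁ = [H⁺][HA⁻]/[H₂A], x² + Ka₁·x − Ka₁·C = 0 with C = 0.18 M and Ka₁ = 4.93e-07. Solving: [H⁺] = (−Ka₁ + √(Ka₁² + 4·Ka₁·C)) / 2 = 2.9765e-04 M. pH = -log(2.9765e-04) = 3.53.

pH = 3.53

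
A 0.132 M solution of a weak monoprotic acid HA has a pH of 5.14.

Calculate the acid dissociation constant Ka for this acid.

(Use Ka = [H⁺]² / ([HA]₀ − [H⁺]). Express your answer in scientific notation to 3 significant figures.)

[H⁺] = 10^(−pH) = 10^(−5.14) = 7.244e-06 M. For HA ⇌ H⁺ + A⁻, Ka = [H⁺][A⁻]/[HA] = [H⁺]² / ([HA]₀ − [H⁺]) = (7.244e-06)² / (0.132 − 7.244e-06) = 3.98e-10.

K_a = 3.98e-10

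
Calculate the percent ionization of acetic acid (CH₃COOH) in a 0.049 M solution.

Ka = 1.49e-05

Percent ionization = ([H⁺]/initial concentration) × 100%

Using Ka equilibrium: x² + Ka×x - Ka×C = 0. Solving: [H⁺] = 8.4704e-04. Percent = (8.4704e-04/0.049) × 100

Percent ionization = 1.73%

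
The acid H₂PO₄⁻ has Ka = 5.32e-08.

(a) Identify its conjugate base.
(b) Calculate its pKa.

(a) The conjugate base is formed by removing one H⁺ from H₂PO₄⁻, giving HPO₄²⁻. (b) pKa = -log(Ka) = -log(5.32e-08) = 7.27.

Conjugate base: HPO₄²⁻; pK_a = 7.27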